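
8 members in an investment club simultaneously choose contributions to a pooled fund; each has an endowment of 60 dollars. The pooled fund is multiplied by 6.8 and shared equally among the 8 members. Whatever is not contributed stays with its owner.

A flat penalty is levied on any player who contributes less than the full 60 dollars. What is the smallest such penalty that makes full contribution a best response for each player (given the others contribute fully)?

9.00 dollars

Given the others contribute fully, the best deviation is to contribute 0 (any partial contribution still incurs the fine and gives up units whose private return 0.8500 is below 1).
Deviating from 60 to 0 saves 60 dollars but forfeits the deviator's share of the drop in the pooled fund: 6.8/8 × 60 = 51.00.
So the deviation gain is 60 − 51.00 = 9.00, and the fine must be at least 9.00 dollars to wipe it out.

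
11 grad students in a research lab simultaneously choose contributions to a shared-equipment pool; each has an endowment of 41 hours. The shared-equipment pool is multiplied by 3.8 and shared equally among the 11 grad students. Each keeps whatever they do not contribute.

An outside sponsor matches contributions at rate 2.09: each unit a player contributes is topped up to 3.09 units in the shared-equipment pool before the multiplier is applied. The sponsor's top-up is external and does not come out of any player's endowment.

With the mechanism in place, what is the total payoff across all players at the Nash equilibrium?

5295.64 hours

With the mechanism, a contributed unit returns 3.8 × 3.09 / 11 = 1.0675 per unit of net cost to the contributor — now above 1 — so contributing fully is weakly dominant for every player.
At the Nash equilibrium everyone contributes 41. Group total payoff = 3.8 × 3.09 × 451 = 5295.64.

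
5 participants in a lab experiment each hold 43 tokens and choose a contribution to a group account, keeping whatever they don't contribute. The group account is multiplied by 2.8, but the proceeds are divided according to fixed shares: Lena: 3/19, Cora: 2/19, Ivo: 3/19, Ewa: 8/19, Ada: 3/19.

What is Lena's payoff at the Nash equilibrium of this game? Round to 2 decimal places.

62.01 tokens

For player j, contributing a unit is worthwhile iff 2.8 × (j's share) ≥ 1, i.e. iff j's share is at least 0.3571.
Only Ewa (8/19) clears that bar, contributing 43; the remaining 4 contribute 0. Total contributed: 43.
Lena keeps 43 and receives 2.8 × 43 × 3/19 = 19.01 from the group account, for a payoff of 62.01.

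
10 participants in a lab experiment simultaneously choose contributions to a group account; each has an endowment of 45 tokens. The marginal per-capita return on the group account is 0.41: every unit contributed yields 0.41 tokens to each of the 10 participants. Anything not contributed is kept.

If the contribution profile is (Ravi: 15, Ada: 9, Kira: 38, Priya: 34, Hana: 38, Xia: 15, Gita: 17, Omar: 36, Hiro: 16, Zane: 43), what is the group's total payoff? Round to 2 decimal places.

1259.10 tokens

Total contributed: 15 + 9 + 38 + 34 + 38 + 15 + 17 + 36 + 16 + 43 = 261; total kept: 10 × 45 − 261 = 189.
The group account pays out 0.41 × 10 × 261 = 1070.10 in aggregate.
Group total = 189 + 1070.10 = 1259.10.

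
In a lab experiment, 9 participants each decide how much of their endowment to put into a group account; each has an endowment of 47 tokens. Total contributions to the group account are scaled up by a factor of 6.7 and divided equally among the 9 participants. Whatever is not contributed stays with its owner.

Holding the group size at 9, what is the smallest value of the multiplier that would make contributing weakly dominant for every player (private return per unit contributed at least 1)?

9

A contributed unit returns (multiplier)/9 to its contributor.
This reaches 1 exactly when the multiplier is 9.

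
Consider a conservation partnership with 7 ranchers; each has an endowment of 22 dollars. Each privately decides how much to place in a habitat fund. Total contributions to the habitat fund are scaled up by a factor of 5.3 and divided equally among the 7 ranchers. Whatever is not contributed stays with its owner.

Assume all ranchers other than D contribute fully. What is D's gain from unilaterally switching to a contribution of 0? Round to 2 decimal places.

Switching from a contribution of 22 to 0 lets D keep an extra 22 dollars, but lowers the habitat fund by 22, which costs D their own share of that drop: 5.3/7 × 22 = 16.66.
Net gain = 22 − 16.66 = 5.34. The private return per contributed unit (0.7571) is below 1, so free-riding is indeed the best response regardless of what the others do.

5.34 dollars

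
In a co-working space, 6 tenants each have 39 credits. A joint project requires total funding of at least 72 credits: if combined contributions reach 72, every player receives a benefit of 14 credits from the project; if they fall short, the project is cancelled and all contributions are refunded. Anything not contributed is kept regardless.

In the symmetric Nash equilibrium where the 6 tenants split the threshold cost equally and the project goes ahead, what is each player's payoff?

Equal share of the threshold: 72/6 = 12.
At this profile no one gains by cutting their contribution: any cut drops the total below 72, the project is cancelled, contributions are refunded, and the deviator ends with 39, which is less than 39 − 12 + 14 = 41. Contributing more than 12 just wastes the excess. So contributing exactly 12 is a best response.
Each player's payoff: 39 − 12 + 14 = 41.

41 credits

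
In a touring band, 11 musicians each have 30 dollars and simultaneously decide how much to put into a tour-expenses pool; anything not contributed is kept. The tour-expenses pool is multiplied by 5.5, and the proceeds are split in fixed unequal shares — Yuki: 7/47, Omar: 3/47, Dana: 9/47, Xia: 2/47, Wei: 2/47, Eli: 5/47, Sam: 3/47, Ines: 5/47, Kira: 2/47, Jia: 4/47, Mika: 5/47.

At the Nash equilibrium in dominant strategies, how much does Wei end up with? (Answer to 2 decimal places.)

Each unit j contributes comes back to j as 5.5 × (j's share), so j prefers to contribute only if that share exceeds 1/5.5 = 0.1818; otherwise keeping the unit dominates.
The only share above 0.1818 is Dana's 9/47, contributing 30; the remaining 10 contribute 0. Total contributed: 30.
Wei keeps 30 and receives 5.5 × 30 × 2/47 = 7.02 from the tour-expenses pool, for a payoff of 37.02.

37.02 dollars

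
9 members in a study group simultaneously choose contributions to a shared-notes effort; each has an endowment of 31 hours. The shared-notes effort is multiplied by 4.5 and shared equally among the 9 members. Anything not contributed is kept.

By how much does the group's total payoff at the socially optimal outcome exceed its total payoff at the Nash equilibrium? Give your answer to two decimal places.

976.50 hours

Each contributed unit returns 4.5/9 = 0.5000 to its contributor — below 1 — so contributing 0 is dominant for every player. At the Nash equilibrium everyone keeps their 31, and the group total is 9 × 31 = 279.
Each contributed unit returns 4.500 to the group as a whole (0.5000 to each of 9 players), which exceeds 1, so the social optimum is full contribution: group total = 4.500 × 279 = 1255.50.
Efficiency loss = 1255.50 − 279 = 976.50.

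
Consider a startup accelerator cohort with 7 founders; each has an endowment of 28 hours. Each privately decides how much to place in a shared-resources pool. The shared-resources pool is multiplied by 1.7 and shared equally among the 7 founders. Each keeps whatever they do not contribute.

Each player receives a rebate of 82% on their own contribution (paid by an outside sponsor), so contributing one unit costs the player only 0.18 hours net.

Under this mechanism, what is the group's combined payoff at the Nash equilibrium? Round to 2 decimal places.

493.92 hours

The effective private return per unit is now (1.7/7) / 0.18 = 1.3492 > 1, so every player's dominant strategy flips to full contribution.
So the Nash equilibrium is full contribution by all 7; the group earns 7 × (28 × 0.82 + 1.7 × 28) = 493.92.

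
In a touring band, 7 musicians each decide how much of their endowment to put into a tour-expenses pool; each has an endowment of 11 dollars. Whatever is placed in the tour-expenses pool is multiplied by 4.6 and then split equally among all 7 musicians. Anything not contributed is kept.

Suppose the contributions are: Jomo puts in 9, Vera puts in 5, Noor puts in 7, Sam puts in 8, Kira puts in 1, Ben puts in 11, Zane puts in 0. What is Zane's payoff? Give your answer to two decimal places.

Total contributed: 9 + 5 + 7 + 8 + 1 + 11 + 0 = 41.
Each receives 4.6 × 41 / 7 = 26.94 from the tour-expenses pool.
Zane keeps 11 − 0 = 11, so Zane's payoff is 11 + 26.94 = 37.94.

37.94 dollars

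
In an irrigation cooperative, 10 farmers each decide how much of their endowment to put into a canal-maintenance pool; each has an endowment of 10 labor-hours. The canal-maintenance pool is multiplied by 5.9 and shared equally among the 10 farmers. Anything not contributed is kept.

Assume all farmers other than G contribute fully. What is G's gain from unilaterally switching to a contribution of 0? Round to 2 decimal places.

4.10 labor-hours

Switching from a contribution of 10 to 0 lets G keep an extra 10 labor-hours, but lowers the canal-maintenance pool by 10, which costs G their own share of that drop: 5.9/10 × 10 = 5.90.
Net gain = 10 − 5.90 = 4.10. The private return per contributed unit (0.5900) is below 1, so free-riding is indeed the best response regardless of what the others do.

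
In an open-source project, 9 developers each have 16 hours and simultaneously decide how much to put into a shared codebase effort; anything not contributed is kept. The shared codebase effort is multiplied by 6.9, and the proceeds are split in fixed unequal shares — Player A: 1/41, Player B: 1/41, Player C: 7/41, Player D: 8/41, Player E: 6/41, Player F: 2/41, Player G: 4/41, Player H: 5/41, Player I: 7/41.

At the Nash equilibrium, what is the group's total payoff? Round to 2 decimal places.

A player with share s gets back 6.9·s per unit contributed, so full contribution is dominant for anyone with s > 1/6.9 = 0.1449 and zero contribution is dominant for anyone below.
Player C, Player D, Player E and Player I are above the threshold, contributing 16 each; the remaining 5 contribute 0. Total contributed: 64.
The shared codebase effort pays out 6.9 × 64 = 441.60 in total (split across the unequal shares, but the aggregate is all that matters for the group sum).
The 5 free-riders keep 16 each, adding 80. Group total = 80 + 441.60 = 521.60.

521.60 hours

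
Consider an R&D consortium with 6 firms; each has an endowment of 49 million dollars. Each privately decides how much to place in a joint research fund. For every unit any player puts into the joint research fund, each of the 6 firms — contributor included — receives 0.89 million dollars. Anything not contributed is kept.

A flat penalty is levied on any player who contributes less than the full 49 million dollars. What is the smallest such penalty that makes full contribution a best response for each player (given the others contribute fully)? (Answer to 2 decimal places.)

Given the others contribute fully, the best deviation is to contribute 0 (any partial contribution still incurs the fine and gives up units whose private return 0.89 is below 1).
Deviating from 49 to 0 saves 49 million dollars but forfeits the deviator's share of the drop in the joint research fund: 0.89 × 49 = 43.61.
So the deviation gain is 49 − 43.61 = 5.39, and the fine must be at least 5.39 million dollars to wipe it out.

5.39 million dollars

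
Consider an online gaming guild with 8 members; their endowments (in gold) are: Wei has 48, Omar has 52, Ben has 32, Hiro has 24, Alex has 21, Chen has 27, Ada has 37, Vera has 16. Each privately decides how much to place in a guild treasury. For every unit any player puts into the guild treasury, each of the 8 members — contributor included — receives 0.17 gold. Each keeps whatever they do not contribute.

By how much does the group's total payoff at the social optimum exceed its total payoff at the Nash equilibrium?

92.52 gold

The private return per contributed unit is 0.17 < 1 for everyone, so the Nash equilibrium is zero contribution and the group total is Σ E_j = 48 + 52 + 32 + 24 + 21 + 27 + 37 + 16 = 257.
Each contributed unit returns 1.360 to the group, so the social optimum is full contribution by everyone: group total = 1.360 × 257 = 349.52.
Efficiency loss = (1.360 − 1) × 257 = 92.52.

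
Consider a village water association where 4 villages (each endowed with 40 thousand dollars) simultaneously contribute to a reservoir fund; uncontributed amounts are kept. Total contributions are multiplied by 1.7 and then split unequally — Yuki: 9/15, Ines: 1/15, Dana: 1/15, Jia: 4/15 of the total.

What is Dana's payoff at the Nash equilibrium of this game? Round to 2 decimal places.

44.53 thousand dollars

A player with share s gets back 1.7·s per unit contributed, so full contribution is dominant for anyone with s > 1/1.7 = 0.5882 and zero contribution is dominant for anyone below.
The only share above 0.5882 is Yuki's 9/15, contributing 40; the remaining 3 contribute 0. Total contributed: 40.
Dana keeps 40 and receives 1.7 × 40 × 1/15 = 4.53 from the reservoir fund, for a payoff of 44.53.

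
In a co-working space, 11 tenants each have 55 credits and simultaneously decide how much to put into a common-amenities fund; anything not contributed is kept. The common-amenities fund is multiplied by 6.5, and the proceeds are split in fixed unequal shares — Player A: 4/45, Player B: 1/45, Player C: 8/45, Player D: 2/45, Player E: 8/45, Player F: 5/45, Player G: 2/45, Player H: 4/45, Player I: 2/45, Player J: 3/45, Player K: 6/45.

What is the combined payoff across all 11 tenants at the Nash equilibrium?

Player j's private return per contributed unit is 6.5 × (j's share). Contributing is weakly dominant for j when that share is at least 1/6.5 = 0.1538, and contributing 0 is dominant otherwise.
Player C and Player E clear that bar, contributing 55 each; the remaining 9 contribute 0. Total contributed: 110.
The common-amenities fund pays out 6.5 × 110 = 715.00 in total (split across the unequal shares, but the aggregate is all that matters for the group sum).
The 9 free-riders keep 55 each, adding 495. Group total = 495 + 715.00 = 1210.00.

1210.00 credits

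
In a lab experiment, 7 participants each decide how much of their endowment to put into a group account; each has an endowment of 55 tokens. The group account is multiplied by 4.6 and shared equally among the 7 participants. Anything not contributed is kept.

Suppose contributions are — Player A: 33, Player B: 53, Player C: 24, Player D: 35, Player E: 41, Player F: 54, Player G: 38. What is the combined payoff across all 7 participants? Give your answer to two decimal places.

Total contributed: 33 + 53 + 24 + 35 + 41 + 54 + 38 = 278; total kept: 7 × 55 − 278 = 107.
The group account pays out 4.6 × 278 = 1278.80 in aggregate.
Group total = 107 + 1278.80 = 1385.80.

1385.80 tokens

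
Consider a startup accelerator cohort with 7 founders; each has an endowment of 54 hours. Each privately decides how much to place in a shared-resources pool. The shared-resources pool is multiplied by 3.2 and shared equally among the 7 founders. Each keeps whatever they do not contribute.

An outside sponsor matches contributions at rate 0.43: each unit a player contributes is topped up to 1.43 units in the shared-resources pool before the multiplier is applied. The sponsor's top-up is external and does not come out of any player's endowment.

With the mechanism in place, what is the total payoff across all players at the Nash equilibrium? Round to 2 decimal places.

The effective private return is 3.2 × 1.43 / 7 = 0.6537, which is still under 1, so the mechanism doesn't change anyone's dominant strategy: zero contribution.
Everyone keeps their endowment and the group total is 7 × 54 = 378.

378.00 hours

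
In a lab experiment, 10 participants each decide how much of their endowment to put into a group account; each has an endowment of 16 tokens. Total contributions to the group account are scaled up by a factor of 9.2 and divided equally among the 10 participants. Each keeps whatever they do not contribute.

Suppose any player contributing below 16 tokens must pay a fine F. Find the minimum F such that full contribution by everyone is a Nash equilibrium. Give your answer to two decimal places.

Given the others contribute fully, the best deviation is to contribute 0 (any partial contribution still incurs the fine and gives up units whose private return 0.9200 is below 1).
Deviating from 16 to 0 saves 16 tokens but forfeits the deviator's share of the drop in the group account: 9.2/10 × 16 = 14.72.
So the deviation gain is 16 − 14.72 = 1.28, and the fine must be at least 1.28 tokens to wipe it out.

1.28 tokens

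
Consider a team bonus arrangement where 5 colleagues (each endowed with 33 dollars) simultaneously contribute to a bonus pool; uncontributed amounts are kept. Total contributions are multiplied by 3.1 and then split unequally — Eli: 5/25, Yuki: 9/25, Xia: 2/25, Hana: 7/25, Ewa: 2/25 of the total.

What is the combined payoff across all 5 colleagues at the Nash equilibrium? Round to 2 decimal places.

234.30 dollars

Player j's private return per contributed unit is 3.1 × (j's share). Contributing is weakly dominant for j when that share is at least 1/3.1 = 0.3226, and contributing 0 is dominant otherwise.
The only share above 0.3226 is Yuki's 9/25, contributing 33; the remaining 4 contribute 0. Total contributed: 33.
The bonus pool pays out 3.1 × 33 = 102.30 in total (split across the unequal shares, but the aggregate is all that matters for the group sum).
The 4 free-riders keep 33 each, adding 132. Group total = 132 + 102.30 = 234.30.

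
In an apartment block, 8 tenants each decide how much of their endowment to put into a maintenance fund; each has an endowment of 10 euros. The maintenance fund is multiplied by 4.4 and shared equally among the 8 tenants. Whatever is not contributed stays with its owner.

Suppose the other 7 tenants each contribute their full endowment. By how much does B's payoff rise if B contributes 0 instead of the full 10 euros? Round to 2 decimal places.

4.50 euros

Switching from a contribution of 10 to 0 lets B keep an extra 10 euros, but lowers the maintenance fund by 10, which costs B their own share of that drop: 4.4/8 × 10 = 5.50.
Net gain = 10 − 5.50 = 4.50. The private return per contributed unit (0.5500) is below 1, so free-riding is indeed the best response regardless of what the others do.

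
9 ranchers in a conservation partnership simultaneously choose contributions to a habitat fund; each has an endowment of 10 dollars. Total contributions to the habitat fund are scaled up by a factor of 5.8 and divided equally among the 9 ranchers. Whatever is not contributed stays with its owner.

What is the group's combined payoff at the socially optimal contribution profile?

522.00 dollars

Each contributed unit returns 5.800 to the group as a whole (0.6444 to each of 9 players), which exceeds 1, so the social optimum is full contribution: group total = 5.800 × 90 = 522.00.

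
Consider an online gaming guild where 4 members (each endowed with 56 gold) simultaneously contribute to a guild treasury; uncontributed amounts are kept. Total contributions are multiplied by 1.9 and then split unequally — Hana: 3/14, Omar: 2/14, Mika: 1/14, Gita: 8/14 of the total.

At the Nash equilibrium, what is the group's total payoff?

274.40 gold

Each unit j contributes comes back to j as 1.9 × (j's share), so j prefers to contribute only if that share exceeds 1/1.9 = 0.5263; otherwise keeping the unit dominates.
Gita alone (share 8/14) is above the threshold, contributing 56; the remaining 3 contribute 0. Total contributed: 56.
The guild treasury pays out 1.9 × 56 = 106.40 in total (split across the unequal shares, but the aggregate is all that matters for the group sum).
The 3 free-riders keep 56 each, adding 168. Group total = 168 + 106.40 = 274.40.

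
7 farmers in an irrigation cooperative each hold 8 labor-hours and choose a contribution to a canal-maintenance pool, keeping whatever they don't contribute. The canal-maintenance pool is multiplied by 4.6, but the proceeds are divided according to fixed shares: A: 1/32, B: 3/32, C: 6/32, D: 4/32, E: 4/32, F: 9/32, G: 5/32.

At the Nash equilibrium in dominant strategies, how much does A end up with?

Player j's private return per contributed unit is 4.6 × (j's share). Contributing is weakly dominant for j when that share is at least 1/4.6 = 0.2174, and contributing 0 is dominant otherwise.
The only share above 0.2174 is F's 9/32, contributing 8; the remaining 6 contribute 0. Total contributed: 8.
A keeps 8 and receives 4.6 × 8 × 1/32 = 1.15 from the canal-maintenance pool, for a payoff of 9.15.

9.15 labor-hours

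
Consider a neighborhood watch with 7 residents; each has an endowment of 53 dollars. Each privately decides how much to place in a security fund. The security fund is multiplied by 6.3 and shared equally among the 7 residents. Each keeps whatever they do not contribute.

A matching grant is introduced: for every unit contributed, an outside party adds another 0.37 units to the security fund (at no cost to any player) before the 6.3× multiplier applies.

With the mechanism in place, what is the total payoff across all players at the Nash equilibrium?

The effective private return per unit is now 6.3 × 1.37 / 7 = 1.2330 > 1, so every player's dominant strategy flips to full contribution.
So the Nash equilibrium is full contribution by all 7; the group earns 6.3 × 1.37 × 371 = 3202.10.

3202.10 dollars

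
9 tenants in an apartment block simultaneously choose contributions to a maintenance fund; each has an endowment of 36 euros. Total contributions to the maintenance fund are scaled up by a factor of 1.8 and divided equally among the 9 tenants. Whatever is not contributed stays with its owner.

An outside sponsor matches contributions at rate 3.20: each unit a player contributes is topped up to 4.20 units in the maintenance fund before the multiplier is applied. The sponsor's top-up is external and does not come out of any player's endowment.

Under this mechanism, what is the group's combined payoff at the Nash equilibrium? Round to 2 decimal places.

324.00 euros

Even with the mechanism, each unit contributed returns only 1.8 × 4.20 / 9 = 0.8400 per unit of net cost, so contributing nothing is still dominant.
Everyone keeps their endowment and the group total is 9 × 36 = 324.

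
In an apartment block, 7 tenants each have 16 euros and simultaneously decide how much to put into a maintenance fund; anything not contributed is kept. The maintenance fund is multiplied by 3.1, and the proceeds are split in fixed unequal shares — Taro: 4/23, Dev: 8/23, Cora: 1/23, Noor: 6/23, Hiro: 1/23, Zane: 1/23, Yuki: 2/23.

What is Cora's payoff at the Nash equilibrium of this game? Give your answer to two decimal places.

18.16 euros

A player with share s gets back 3.1·s per unit contributed, so full contribution is dominant for anyone with s > 1/3.1 = 0.3226 and zero contribution is dominant for anyone below.
Dev alone (share 8/23) is above the threshold, contributing 16; the remaining 6 contribute 0. Total contributed: 16.
Cora keeps 16 and receives 3.1 × 16 × 1/23 = 2.16 from the maintenance fund, for a payoff of 18.16.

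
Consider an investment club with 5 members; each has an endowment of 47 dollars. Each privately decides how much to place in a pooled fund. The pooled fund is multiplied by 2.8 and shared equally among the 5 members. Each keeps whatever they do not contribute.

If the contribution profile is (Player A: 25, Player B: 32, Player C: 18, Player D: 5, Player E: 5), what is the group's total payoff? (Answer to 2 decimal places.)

388.00 dollars

Total contributed: 25 + 32 + 18 + 5 + 5 = 85; total kept: 5 × 47 − 85 = 150.
The pooled fund pays out 2.8 × 85 = 238.00 in aggregate.
Group total = 150 + 238.00 = 388.00.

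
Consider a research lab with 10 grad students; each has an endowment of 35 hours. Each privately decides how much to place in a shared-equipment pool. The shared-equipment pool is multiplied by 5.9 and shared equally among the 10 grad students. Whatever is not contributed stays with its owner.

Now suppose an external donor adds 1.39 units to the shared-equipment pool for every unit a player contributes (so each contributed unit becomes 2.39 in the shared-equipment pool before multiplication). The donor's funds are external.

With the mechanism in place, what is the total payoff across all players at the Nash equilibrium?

4935.35 hours

With the mechanism, a contributed unit returns 5.9 × 2.39 / 10 = 1.4101 per unit of net cost to the contributor — now above 1 — so contributing fully is weakly dominant for every player.
At the Nash equilibrium everyone contributes 35. Group total payoff = 5.9 × 2.39 × 350 = 4935.35.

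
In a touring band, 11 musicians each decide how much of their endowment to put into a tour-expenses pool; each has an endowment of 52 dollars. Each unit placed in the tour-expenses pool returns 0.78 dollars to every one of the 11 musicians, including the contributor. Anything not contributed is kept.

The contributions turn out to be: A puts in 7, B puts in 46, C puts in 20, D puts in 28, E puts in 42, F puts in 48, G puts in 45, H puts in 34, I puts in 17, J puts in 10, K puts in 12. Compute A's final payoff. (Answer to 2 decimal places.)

Total contributed: 7 + 46 + 20 + 28 + 42 + 48 + 45 + 34 + 17 + 10 + 12 = 309.
Each receives 0.78 × 309 = 241.02 from the tour-expenses pool.
A keeps 52 − 7 = 45, so A's payoff is 45 + 241.02 = 286.02.

286.02 dollars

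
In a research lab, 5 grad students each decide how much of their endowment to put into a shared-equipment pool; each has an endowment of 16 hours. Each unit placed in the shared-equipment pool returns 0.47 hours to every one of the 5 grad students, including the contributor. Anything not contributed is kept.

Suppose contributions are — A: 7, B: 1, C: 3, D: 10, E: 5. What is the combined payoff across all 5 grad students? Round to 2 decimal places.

115.10 hours

Total contributed: 7 + 1 + 3 + 10 + 5 = 26; total kept: 5 × 16 − 26 = 54.
The shared-equipment pool pays out 0.47 × 5 × 26 = 61.10 in aggregate.
Group total = 54 + 61.10 = 115.10.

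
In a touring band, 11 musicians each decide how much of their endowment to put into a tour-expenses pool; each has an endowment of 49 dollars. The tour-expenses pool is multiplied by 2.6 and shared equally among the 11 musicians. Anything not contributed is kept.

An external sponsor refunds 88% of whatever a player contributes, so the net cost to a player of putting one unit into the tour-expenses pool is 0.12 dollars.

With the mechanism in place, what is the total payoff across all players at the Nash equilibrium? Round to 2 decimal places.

Under the mechanism each unit contributed yields (2.6/11) / 0.12 = 1.9697 back to its contributor per unit of net cost, which exceeds 1, making full contribution the dominant choice for everyone.
So the Nash equilibrium is full contribution by all 11; the group earns 11 × (49 × 0.88 + 2.6 × 49) = 1875.72.

1875.72 dollars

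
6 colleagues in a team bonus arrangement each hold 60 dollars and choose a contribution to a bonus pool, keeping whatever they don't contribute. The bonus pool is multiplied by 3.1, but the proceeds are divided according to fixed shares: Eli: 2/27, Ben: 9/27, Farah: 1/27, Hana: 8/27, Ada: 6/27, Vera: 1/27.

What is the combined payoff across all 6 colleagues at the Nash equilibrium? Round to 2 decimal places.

486.00 dollars

A player with share s gets back 3.1·s per unit contributed, so full contribution is dominant for anyone with s > 1/3.1 = 0.3226 and zero contribution is dominant for anyone below.
Ben alone (share 9/27) is above the threshold, contributing 60; the remaining 5 contribute 0. Total contributed: 60.
The bonus pool pays out 3.1 × 60 = 186.00 in total (split across the unequal shares, but the aggregate is all that matters for the group sum).
The 5 free-riders keep 60 each, adding 300. Group total = 300 + 186.00 = 486.00.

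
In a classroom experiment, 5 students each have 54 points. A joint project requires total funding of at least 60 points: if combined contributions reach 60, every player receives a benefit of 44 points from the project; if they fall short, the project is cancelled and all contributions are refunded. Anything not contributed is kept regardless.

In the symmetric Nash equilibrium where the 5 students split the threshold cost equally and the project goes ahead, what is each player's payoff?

Equal share of the threshold: 60/5 = 12.
At this profile no one gains by cutting their contribution: any cut drops the total below 60, the project is cancelled, contributions are refunded, and the deviator ends with 54, which is less than 54 − 12 + 44 = 86. Contributing more than 12 just wastes the excess. So contributing exactly 12 is a best response.
Each player's payoff: 54 − 12 + 44 = 86.

86 points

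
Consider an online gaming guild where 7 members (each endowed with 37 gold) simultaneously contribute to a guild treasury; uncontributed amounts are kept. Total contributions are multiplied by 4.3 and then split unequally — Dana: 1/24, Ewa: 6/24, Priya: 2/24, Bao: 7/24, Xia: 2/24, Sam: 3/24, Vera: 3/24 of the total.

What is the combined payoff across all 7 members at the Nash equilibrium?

503.20 gold

For player j, contributing a unit is worthwhile iff 4.3 × (j's share) ≥ 1, i.e. iff j's share is at least 0.2326.
The shares above 0.2326 belong to Ewa and Bao, contributing 37 each; the remaining 5 contribute 0. Total contributed: 74.
The guild treasury pays out 4.3 × 74 = 318.20 in total (split across the unequal shares, but the aggregate is all that matters for the group sum).
The 5 free-riders keep 37 each, adding 185. Group total = 185 + 318.20 = 503.20.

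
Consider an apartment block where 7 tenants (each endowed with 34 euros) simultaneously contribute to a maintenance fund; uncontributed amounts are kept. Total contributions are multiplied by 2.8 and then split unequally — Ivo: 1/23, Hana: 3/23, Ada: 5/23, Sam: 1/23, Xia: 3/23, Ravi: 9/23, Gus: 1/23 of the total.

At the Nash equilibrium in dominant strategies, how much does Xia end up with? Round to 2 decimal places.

Each unit j contributes comes back to j as 2.8 × (j's share), so j prefers to contribute only if that share exceeds 1/2.8 = 0.3571; otherwise keeping the unit dominates.
Only Ravi (9/23) clears that bar, contributing 34; the remaining 6 contribute 0. Total contributed: 34.
Xia keeps 34 and receives 2.8 × 34 × 3/23 = 12.42 from the maintenance fund, for a payoff of 46.42.

46.42 euros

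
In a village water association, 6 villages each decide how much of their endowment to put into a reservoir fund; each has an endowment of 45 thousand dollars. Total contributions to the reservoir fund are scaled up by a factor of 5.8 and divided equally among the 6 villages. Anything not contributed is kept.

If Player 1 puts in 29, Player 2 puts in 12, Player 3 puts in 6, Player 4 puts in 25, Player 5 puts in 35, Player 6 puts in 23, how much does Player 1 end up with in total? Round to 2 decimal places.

141.67 thousand dollars

Total contributed: 29 + 12 + 6 + 25 + 35 + 23 = 130.
Each receives 5.8 × 130 / 6 = 125.67 from the reservoir fund.
Player 1 keeps 45 − 29 = 16, so Player 1's payoff is 16 + 125.67 = 141.67.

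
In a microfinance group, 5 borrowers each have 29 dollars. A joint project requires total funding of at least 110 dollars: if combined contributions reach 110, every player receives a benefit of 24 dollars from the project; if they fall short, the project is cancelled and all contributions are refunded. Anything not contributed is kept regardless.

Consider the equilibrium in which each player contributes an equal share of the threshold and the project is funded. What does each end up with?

Equal share of the threshold: 110/5 = 22.
At this profile no one gains by cutting their contribution: any cut drops the total below 110, the project is cancelled, contributions are refunded, and the deviator ends with 29, which is less than 29 − 22 + 24 = 31. Contributing more than 22 just wastes the excess. So contributing exactly 22 is a best response.
Each player's payoff: 29 − 22 + 24 = 31.

31 dollars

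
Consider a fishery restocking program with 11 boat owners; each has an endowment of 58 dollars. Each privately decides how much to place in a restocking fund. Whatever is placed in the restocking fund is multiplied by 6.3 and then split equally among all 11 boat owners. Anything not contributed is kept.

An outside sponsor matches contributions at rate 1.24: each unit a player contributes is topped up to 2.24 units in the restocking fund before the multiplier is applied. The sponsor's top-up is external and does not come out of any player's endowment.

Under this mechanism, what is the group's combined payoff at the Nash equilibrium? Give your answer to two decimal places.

9003.46 dollars

Under the mechanism each unit contributed yields 6.3 × 2.24 / 11 = 1.2829 back to its contributor per unit of net cost, which exceeds 1, making full contribution the dominant choice for everyone.
So the Nash equilibrium is full contribution by all 11; the group earns 6.3 × 2.24 × 638 = 9003.46.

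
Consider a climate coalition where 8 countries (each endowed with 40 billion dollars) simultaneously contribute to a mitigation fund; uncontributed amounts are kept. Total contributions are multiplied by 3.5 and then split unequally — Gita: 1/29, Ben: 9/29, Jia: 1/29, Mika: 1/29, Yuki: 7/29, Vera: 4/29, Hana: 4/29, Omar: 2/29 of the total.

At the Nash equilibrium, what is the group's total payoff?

Each unit j contributes comes back to j as 3.5 × (j's share), so j prefers to contribute only if that share exceeds 1/3.5 = 0.2857; otherwise keeping the unit dominates.
The only share above 0.2857 is Ben's 9/29, contributing 40; the remaining 7 contribute 0. Total contributed: 40.
The mitigation fund pays out 3.5 × 40 = 140.00 in total (split across the unequal shares, but the aggregate is all that matters for the group sum).
The 7 free-riders keep 40 each, adding 280. Group total = 280 + 140.00 = 420.00.

420.00 billion dollars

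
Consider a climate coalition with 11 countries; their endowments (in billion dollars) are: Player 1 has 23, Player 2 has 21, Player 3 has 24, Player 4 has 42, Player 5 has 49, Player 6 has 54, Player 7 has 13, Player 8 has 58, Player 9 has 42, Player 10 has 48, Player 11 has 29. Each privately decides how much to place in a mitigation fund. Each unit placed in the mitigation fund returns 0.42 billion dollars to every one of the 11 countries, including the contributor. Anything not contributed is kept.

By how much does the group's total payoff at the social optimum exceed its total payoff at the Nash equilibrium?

1458.86 billion dollars

The private return per contributed unit is 0.42 < 1 for everyone, so the Nash equilibrium is zero contribution and the group total is Σ E_j = 23 + 21 + 24 + 42 + 49 + 54 + 13 + 58 + 42 + 48 + 29 = 403.
Each contributed unit returns 4.620 to the group, so the social optimum is full contribution by everyone: group total = 4.620 × 403 = 1861.86.
Efficiency loss = (4.620 − 1) × 403 = 1458.86.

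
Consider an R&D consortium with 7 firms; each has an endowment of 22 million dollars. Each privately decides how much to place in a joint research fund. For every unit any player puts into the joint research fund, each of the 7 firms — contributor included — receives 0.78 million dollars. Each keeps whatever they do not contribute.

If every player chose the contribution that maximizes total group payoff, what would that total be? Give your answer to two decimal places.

Each contributed unit returns 5.460 to the group as a whole (0.78 to each of 7 players), which exceeds 1, so the social optimum is full contribution: group total = 5.460 × 154 = 840.84.

840.84 million dollars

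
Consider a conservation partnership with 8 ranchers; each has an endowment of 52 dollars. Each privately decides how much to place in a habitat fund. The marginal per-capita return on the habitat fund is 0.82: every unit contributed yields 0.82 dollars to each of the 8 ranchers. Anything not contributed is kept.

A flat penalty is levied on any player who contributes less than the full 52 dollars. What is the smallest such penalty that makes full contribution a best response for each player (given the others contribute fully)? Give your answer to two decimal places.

9.36 dollars

Given the others contribute fully, the best deviation is to contribute 0 (any partial contribution still incurs the fine and gives up units whose private return 0.82 is below 1).
Deviating from 52 to 0 saves 52 dollars but forfeits the deviator's share of the drop in the habitat fund: 0.82 × 52 = 42.64.
So the deviation gain is 52 − 42.64 = 9.36, and the fine must be at least 9.36 dollars to wipe it out.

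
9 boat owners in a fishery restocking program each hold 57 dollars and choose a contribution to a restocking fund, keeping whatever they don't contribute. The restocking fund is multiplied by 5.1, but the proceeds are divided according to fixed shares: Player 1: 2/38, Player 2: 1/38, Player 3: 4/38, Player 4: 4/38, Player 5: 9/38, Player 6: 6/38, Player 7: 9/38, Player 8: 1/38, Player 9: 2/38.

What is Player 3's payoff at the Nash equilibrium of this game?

118.20 dollars

Player j's private return per contributed unit is 5.1 × (j's share). Contributing is weakly dominant for j when that share is at least 1/5.1 = 0.1961, and contributing 0 is dominant otherwise.
The shares above 0.1961 belong to Player 5 and Player 7, contributing 57 each; the remaining 7 contribute 0. Total contributed: 114.
Player 3 keeps 57 and receives 5.1 × 114 × 4/38 = 61.20 from the restocking fund, for a payoff of 118.20.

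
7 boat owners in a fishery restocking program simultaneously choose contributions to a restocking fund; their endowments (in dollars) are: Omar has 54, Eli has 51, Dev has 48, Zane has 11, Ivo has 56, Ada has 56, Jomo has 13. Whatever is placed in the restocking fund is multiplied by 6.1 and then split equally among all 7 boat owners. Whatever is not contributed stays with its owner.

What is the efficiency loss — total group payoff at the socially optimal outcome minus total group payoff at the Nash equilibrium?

The private return per contributed unit is 6.1/7 = 0.8714 < 1 for every player regardless of endowment, so the Nash equilibrium is zero contribution and the group total is Σ E_j = 54 + 51 + 48 + 11 + 56 + 56 + 13 = 289.
Each contributed unit returns 6.100 to the group, so the social optimum is full contribution by everyone: group total = 6.100 × 289 = 1762.90.
Efficiency loss = (6.100 − 1) × 289 = 1473.90.

1473.90 dollars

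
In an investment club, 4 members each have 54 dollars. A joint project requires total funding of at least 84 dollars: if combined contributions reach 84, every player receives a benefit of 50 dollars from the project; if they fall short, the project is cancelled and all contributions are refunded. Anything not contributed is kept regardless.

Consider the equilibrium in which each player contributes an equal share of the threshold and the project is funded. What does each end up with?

Equal share of the threshold: 84/4 = 21.
At this profile no one gains by cutting their contribution: any cut drops the total below 84, the project is cancelled, contributions are refunded, and the deviator ends with 54, which is less than 54 − 21 + 50 = 83. Contributing more than 21 just wastes the excess. So contributing exactly 21 is a best response.
Each player's payoff: 54 − 21 + 50 = 83.

83 dollars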